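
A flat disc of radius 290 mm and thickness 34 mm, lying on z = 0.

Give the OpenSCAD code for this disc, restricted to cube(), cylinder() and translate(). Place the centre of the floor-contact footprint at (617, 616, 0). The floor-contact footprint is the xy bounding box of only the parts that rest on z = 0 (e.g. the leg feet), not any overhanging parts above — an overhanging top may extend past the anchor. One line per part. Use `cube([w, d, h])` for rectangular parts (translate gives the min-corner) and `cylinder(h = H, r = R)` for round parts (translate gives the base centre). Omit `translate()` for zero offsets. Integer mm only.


translate([617, 616, 0]) cylinder(h = 34, r = 290);


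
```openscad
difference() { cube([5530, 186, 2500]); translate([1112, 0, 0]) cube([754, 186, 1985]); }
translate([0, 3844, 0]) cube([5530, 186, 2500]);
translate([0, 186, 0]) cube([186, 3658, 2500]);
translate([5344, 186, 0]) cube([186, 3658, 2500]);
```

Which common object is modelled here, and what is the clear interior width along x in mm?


A single room. The interior width is 5158 mm.

Four walls enclosing a rectangle with a door in the front wall — a room. Outside width 5530 minus two 186 mm walls gives 5158 mm.


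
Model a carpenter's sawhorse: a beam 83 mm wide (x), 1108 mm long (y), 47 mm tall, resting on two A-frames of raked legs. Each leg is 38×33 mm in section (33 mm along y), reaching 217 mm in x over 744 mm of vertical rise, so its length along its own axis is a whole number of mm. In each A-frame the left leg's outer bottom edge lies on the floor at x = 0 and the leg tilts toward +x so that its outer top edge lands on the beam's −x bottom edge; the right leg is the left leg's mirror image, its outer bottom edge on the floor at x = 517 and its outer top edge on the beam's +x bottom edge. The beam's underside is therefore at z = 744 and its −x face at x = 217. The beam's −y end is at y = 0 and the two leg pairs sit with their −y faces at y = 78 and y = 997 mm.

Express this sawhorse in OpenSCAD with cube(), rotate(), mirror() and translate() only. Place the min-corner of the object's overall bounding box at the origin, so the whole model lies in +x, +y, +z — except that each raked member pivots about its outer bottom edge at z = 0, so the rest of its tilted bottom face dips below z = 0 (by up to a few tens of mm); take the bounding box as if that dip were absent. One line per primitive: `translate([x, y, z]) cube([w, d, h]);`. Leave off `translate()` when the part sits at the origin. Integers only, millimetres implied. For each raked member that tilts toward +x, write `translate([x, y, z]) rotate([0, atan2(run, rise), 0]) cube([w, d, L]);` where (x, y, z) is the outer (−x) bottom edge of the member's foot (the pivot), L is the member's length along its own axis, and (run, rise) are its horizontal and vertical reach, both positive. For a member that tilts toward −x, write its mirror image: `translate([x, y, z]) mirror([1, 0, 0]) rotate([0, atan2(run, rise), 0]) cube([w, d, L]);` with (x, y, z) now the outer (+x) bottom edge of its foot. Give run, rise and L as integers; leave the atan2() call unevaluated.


// leg length = √(217² + 744²) = 775
// right-leg outer foot x = 2·217 + 83 = 517
// beam min-corner = (217, 0, 744)
translate([217, 0, 744]) cube([83, 1108, 47]);
translate([0, 78, 0]) rotate([0, atan2(217, 744), 0]) cube([38, 33, 775]);
translate([517, 78, 0]) mirror([1, 0, 0]) rotate([0, atan2(217, 744), 0]) cube([38, 33, 775]);
translate([0, 997, 0]) rotate([0, atan2(217, 744), 0]) cube([38, 33, 775]);
translate([517, 997, 0]) mirror([1, 0, 0]) rotate([0, atan2(217, 744), 0]) cube([38, 33, 775]);


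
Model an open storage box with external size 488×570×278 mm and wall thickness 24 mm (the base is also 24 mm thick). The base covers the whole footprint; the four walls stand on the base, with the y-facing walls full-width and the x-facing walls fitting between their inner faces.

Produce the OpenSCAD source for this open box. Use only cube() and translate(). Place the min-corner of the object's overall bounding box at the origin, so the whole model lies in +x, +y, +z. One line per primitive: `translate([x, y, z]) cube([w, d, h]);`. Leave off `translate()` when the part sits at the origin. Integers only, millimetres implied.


cube([488, 570, 24]);
translate([0, 0, 24]) cube([488, 24, 254]);
translate([0, 546, 24]) cube([488, 24, 254]);
translate([0, 24, 24]) cube([24, 522, 254]);
translate([464, 24, 24]) cube([24, 522, 254]);


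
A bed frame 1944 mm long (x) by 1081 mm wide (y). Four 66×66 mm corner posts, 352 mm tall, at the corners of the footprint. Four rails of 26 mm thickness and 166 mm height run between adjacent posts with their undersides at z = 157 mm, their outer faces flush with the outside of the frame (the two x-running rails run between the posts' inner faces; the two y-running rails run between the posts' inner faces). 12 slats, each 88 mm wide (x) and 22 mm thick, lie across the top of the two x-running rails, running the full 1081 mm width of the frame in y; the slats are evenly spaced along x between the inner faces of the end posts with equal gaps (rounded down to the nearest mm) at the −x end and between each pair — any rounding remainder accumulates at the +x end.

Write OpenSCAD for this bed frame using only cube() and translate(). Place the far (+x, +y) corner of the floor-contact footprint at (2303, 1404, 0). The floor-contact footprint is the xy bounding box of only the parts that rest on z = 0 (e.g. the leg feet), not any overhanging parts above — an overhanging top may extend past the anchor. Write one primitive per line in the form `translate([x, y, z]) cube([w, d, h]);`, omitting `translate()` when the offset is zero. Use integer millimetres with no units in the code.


translate([359, 323, 0]) cube([66, 66, 352]);
translate([359, 1338, 0]) cube([66, 66, 352]);
translate([2237, 323, 0]) cube([66, 66, 352]);
translate([2237, 1338, 0]) cube([66, 66, 352]);
translate([425, 323, 157]) cube([1812, 26, 166]);
translate([425, 1378, 157]) cube([1812, 26, 166]);
translate([359, 389, 157]) cube([26, 949, 166]);
translate([2277, 389, 157]) cube([26, 949, 166]);
translate([483, 323, 323]) cube([88, 1081, 22]);
translate([629, 323, 323]) cube([88, 1081, 22]);
translate([775, 323, 323]) cube([88, 1081, 22]);
translate([921, 323, 323]) cube([88, 1081, 22]);
translate([1067, 323, 323]) cube([88, 1081, 22]);
translate([1213, 323, 323]) cube([88, 1081, 22]);
translate([1359, 323, 323]) cube([88, 1081, 22]);
translate([1505, 323, 323]) cube([88, 1081, 22]);
translate([1651, 323, 323]) cube([88, 1081, 22]);
translate([1797, 323, 323]) cube([88, 1081, 22]);
translate([1943, 323, 323]) cube([88, 1081, 22]);
translate([2089, 323, 323]) cube([88, 1081, 22]);


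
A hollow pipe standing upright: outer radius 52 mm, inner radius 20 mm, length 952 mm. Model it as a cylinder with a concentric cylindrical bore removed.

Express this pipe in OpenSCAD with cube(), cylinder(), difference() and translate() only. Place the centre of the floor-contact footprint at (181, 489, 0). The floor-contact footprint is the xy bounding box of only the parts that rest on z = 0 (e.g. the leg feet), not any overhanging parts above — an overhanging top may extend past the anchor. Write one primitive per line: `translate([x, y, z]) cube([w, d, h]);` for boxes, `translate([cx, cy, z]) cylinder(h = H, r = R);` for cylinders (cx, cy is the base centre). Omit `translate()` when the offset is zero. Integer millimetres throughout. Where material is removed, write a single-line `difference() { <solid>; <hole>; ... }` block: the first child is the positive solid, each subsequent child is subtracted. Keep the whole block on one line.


difference() { translate([181, 489, 0]) cylinder(h = 952, r = 52); translate([181, 489, 0]) cylinder(h = 952, r = 20); }


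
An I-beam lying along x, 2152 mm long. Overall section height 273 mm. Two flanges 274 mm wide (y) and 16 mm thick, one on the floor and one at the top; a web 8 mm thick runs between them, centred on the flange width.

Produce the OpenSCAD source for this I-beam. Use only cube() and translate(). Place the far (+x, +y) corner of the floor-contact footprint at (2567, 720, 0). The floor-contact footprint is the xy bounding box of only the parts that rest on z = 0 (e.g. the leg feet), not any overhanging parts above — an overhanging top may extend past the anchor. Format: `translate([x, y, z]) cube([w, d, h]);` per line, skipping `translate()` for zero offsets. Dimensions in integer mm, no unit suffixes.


translate([415, 446, 0]) cube([2152, 274, 16]);
translate([415, 579, 16]) cube([2152, 8, 241]);
translate([415, 446, 257]) cube([2152, 274, 16]);


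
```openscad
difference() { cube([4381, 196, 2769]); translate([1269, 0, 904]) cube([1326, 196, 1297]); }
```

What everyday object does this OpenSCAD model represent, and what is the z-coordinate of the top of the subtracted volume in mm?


A wall with a window opening. The window head height is 2201 mm.

A wall with a rectangular opening subtracted — a window. Sill at z = 904, opening 1297 mm tall, so the head is at 904 + 1297 = 2201 mm.


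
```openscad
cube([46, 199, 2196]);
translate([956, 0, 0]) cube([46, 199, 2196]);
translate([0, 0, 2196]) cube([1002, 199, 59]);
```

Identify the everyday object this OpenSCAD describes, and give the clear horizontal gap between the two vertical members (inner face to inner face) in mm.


A door frame. The clear opening width is 910 mm.

Two 2196 mm tall posts with a header on top — a door frame. The left jamb is 46 mm wide at x = 0; the right jamb starts at x = 956. The clear opening is 956 − 46 = 910 mm.


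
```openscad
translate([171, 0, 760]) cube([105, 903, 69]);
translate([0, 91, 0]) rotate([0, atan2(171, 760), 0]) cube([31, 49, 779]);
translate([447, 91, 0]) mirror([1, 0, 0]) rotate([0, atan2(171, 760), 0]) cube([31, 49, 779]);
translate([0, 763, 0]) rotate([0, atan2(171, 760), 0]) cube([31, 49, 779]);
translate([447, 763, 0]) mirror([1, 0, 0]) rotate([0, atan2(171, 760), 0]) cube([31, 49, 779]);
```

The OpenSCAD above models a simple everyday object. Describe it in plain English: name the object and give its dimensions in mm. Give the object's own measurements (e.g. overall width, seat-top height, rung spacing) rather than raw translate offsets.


A sawhorse. A 105×903×69 mm beam (x, y, z) sits on two A-frame leg pairs. Each pair is two raked legs of 31×49 mm section (49 mm along y) splaying symmetrically in x. Each leg rises 760 mm vertically over 171 mm of horizontal reach and is 779 mm long along its own axis. Every leg's outer bottom edge rests on the floor and its outer top edge meets a bottom edge of the beam — the left legs (tilting toward +x) meet the beam's −x bottom edge, the right legs (their mirror images, tilting toward −x) meet its +x bottom edge — so the leg tops tuck under the beam, the beam's underside is 760 mm above the floor, and the feet are 447 mm apart outside-to-outside with the beam centred between them. The two leg pairs are set in 91 mm from either end of the beam.


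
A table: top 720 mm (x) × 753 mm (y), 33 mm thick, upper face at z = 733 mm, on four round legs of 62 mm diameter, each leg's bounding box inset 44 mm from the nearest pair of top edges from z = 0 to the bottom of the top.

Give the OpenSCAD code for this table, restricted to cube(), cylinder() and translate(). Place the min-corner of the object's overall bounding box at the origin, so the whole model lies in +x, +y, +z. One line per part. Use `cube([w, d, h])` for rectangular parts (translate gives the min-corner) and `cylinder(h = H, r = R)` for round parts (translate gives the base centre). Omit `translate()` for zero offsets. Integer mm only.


translate([0, 0, 700]) cube([720, 753, 33]);
translate([75, 75, 0]) cylinder(h = 700, r = 31);
translate([645, 75, 0]) cylinder(h = 700, r = 31);
translate([75, 678, 0]) cylinder(h = 700, r = 31);
translate([645, 678, 0]) cylinder(h = 700, r = 31);


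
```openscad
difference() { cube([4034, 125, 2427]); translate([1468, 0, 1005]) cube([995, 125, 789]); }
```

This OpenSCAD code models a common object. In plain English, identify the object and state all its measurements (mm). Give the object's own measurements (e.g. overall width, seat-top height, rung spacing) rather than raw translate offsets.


A wall 4034 mm long (x), 125 mm thick (y), 2427 mm tall, with a rectangular window opening cut through it. The opening is 995 mm wide and 789 mm tall; its sill is at z = 1005 mm and its near (−x) edge is 1468 mm from the wall's −x end. The opening passes through the full wall thickness.


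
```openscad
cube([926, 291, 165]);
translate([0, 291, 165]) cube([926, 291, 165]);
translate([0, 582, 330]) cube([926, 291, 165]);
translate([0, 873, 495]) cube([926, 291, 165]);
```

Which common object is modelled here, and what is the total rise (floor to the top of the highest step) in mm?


A staircase. The total rise is 660 mm.

4 identical blocks, each offset up and back from the previous — a staircase. Each step is 165 mm tall and there are 4 of them, so the total rise is 4 × 165 = 660 mm.


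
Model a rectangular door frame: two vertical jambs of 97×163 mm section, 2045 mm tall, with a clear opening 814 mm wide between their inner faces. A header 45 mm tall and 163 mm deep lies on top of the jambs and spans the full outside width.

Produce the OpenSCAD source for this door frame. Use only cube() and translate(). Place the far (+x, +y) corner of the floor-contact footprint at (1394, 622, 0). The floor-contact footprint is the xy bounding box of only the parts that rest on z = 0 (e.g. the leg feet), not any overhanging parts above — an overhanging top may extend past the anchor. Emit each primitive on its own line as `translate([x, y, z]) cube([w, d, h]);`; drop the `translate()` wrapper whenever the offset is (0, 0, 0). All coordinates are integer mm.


translate([386, 459, 0]) cube([97, 163, 2045]);
translate([1297, 459, 0]) cube([97, 163, 2045]);
translate([386, 459, 2045]) cube([1008, 163, 45]);


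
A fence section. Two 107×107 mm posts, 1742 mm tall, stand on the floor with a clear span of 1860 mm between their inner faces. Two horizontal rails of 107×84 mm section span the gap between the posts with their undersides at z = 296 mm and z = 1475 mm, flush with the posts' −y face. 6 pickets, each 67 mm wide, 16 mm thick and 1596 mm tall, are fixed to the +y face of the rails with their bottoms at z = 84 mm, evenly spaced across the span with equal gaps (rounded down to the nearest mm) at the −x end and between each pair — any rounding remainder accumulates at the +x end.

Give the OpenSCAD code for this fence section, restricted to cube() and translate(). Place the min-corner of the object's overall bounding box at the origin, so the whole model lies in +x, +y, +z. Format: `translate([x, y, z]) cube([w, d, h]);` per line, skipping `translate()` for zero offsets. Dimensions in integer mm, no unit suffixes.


cube([107, 107, 1742]);
translate([1967, 0, 0]) cube([107, 107, 1742]);
translate([107, 0, 296]) cube([1860, 107, 84]);
translate([107, 0, 1475]) cube([1860, 107, 84]);
translate([315, 107, 84]) cube([67, 16, 1596]);
translate([590, 107, 84]) cube([67, 16, 1596]);
translate([865, 107, 84]) cube([67, 16, 1596]);
translate([1140, 107, 84]) cube([67, 16, 1596]);
translate([1415, 107, 84]) cube([67, 16, 1596]);
translate([1690, 107, 84]) cube([67, 16, 1596]);


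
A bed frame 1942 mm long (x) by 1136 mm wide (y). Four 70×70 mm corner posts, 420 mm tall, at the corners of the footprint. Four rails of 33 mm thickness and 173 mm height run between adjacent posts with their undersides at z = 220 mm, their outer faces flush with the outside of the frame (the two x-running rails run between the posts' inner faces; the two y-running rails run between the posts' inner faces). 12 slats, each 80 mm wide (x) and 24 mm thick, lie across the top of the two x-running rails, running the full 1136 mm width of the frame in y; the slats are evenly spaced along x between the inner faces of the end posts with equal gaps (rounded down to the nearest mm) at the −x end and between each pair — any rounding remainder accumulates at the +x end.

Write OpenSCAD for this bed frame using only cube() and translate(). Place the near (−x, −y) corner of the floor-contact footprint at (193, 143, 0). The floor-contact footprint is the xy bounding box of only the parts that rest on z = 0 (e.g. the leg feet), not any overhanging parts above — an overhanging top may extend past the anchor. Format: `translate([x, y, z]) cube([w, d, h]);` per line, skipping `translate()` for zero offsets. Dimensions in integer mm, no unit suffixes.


translate([193, 143, 0]) cube([70, 70, 420]);
translate([193, 1209, 0]) cube([70, 70, 420]);
translate([2065, 143, 0]) cube([70, 70, 420]);
translate([2065, 1209, 0]) cube([70, 70, 420]);
translate([263, 143, 220]) cube([1802, 33, 173]);
translate([263, 1246, 220]) cube([1802, 33, 173]);
translate([193, 213, 220]) cube([33, 996, 173]);
translate([2102, 213, 220]) cube([33, 996, 173]);
translate([327, 143, 393]) cube([80, 1136, 24]);
translate([471, 143, 393]) cube([80, 1136, 24]);
translate([615, 143, 393]) cube([80, 1136, 24]);
translate([759, 143, 393]) cube([80, 1136, 24]);
translate([903, 143, 393]) cube([80, 1136, 24]);
translate([1047, 143, 393]) cube([80, 1136, 24]);
translate([1191, 143, 393]) cube([80, 1136, 24]);
translate([1335, 143, 393]) cube([80, 1136, 24]);
translate([1479, 143, 393]) cube([80, 1136, 24]);
translate([1623, 143, 393]) cube([80, 1136, 24]);
translate([1767, 143, 393]) cube([80, 1136, 24]);
translate([1911, 143, 393]) cube([80, 1136, 24]);


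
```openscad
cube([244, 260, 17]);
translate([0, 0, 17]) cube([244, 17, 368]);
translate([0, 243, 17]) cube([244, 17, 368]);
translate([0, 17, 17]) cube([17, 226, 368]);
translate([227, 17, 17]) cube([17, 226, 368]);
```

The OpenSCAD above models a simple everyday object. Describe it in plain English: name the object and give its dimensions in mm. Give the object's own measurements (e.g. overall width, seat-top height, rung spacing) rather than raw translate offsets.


An open-topped rectangular box: outside dimensions 244×260×385 mm, with a uniform wall and base thickness of 17 mm. The base is a full 244×260 slab on the floor; four walls sit on top of the base. The front and back walls (the −y and +y sides) span the full width; the two side walls fit between them.


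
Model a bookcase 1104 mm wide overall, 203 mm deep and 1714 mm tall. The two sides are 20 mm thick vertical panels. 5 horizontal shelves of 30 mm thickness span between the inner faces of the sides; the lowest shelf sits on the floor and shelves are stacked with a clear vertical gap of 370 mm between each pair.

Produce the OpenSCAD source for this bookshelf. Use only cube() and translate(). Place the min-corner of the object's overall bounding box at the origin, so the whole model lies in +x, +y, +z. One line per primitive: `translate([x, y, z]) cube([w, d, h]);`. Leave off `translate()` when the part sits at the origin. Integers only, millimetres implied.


cube([20, 203, 1714]);
translate([1084, 0, 0]) cube([20, 203, 1714]);
translate([20, 0, 0]) cube([1064, 203, 30]);
translate([20, 0, 400]) cube([1064, 203, 30]);
translate([20, 0, 800]) cube([1064, 203, 30]);
translate([20, 0, 1200]) cube([1064, 203, 30]);
translate([20, 0, 1600]) cube([1064, 203, 30]);


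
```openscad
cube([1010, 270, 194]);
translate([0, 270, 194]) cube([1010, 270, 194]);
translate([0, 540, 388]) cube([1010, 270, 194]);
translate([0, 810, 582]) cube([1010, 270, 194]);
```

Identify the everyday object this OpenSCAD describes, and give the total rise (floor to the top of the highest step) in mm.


A staircase. The total rise is 776 mm.

4 identical blocks, each offset up and back from the previous — a staircase. Each step is 194 mm tall and there are 4 of them, so the total rise is 4 × 194 = 776 mm.


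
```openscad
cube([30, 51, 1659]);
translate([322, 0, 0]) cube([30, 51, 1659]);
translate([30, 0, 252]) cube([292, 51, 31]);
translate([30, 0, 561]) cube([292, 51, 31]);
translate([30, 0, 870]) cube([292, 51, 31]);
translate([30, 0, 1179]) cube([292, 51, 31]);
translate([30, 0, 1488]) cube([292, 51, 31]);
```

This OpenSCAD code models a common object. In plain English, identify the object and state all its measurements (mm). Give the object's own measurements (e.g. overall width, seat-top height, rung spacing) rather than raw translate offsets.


A straight ladder. Two 30×51 mm vertical rails, 1659 mm tall, stand 352 mm apart (outside-to-outside) with their front faces coplanar on the −y side. 5 rungs, each 51 mm deep and 31 mm tall, span between the inner faces of the rails, front faces flush with the rails. The lowest rung's underside is at z = 252 mm and rungs are spaced 309 mm apart (underside to underside).


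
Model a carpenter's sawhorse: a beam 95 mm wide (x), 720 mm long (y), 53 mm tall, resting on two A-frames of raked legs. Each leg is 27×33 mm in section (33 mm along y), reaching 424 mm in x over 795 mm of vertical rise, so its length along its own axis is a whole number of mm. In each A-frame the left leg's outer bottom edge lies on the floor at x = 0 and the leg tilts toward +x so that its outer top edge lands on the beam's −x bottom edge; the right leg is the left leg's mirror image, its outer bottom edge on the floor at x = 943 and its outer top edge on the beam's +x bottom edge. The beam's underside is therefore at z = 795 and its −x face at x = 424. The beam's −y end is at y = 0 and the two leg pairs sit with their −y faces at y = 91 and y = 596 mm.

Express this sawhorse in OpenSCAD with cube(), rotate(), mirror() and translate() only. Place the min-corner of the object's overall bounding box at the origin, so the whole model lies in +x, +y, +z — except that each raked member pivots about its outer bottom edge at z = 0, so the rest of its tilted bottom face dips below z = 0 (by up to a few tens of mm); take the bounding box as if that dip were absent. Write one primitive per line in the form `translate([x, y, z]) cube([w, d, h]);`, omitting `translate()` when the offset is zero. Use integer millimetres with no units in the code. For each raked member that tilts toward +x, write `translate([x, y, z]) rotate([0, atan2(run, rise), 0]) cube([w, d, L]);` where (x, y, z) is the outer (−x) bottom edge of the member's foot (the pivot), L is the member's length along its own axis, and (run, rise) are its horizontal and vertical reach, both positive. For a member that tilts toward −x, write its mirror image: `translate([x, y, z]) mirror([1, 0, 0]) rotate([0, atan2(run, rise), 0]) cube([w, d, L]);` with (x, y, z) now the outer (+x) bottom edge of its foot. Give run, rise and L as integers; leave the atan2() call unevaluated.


translate([424, 0, 795]) cube([95, 720, 53]);
translate([0, 91, 0]) rotate([0, atan2(424, 795), 0]) cube([27, 33, 901]);
translate([943, 91, 0]) mirror([1, 0, 0]) rotate([0, atan2(424, 795), 0]) cube([27, 33, 901]);
translate([0, 596, 0]) rotate([0, atan2(424, 795), 0]) cube([27, 33, 901]);
translate([943, 596, 0]) mirror([1, 0, 0]) rotate([0, atan2(424, 795), 0]) cube([27, 33, 901]);


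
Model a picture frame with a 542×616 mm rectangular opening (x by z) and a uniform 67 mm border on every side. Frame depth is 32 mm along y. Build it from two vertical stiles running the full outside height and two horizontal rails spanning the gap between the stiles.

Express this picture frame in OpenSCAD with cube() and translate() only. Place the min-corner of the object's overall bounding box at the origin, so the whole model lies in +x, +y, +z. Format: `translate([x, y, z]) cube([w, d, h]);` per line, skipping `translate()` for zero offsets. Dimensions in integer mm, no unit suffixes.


cube([67, 32, 750]);
translate([609, 0, 0]) cube([67, 32, 750]);
translate([67, 0, 0]) cube([542, 32, 67]);
translate([67, 0, 683]) cube([542, 32, 67]);


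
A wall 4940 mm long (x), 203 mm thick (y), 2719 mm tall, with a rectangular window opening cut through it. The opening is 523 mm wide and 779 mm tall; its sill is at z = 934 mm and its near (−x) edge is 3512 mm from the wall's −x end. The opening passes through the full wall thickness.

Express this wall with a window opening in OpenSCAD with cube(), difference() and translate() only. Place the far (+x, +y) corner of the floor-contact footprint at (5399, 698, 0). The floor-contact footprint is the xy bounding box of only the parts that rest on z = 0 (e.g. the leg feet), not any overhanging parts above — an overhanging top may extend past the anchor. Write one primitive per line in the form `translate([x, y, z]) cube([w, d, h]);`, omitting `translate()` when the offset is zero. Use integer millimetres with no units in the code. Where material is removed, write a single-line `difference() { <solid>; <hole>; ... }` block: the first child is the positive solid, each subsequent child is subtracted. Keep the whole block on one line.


difference() { translate([459, 495, 0]) cube([4940, 203, 2719]); translate([3971, 495, 934]) cube([523, 203, 779]); }


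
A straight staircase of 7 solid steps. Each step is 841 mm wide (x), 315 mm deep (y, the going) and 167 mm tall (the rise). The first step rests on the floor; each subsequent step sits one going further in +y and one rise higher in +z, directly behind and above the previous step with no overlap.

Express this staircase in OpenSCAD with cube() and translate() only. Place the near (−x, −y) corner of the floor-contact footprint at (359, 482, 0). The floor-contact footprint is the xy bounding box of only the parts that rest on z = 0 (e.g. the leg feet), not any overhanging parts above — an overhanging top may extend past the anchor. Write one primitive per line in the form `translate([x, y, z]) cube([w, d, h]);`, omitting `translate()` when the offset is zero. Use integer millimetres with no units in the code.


translate([359, 482, 0]) cube([841, 315, 167]);
translate([359, 797, 167]) cube([841, 315, 167]);
translate([359, 1112, 334]) cube([841, 315, 167]);
translate([359, 1427, 501]) cube([841, 315, 167]);
translate([359, 1742, 668]) cube([841, 315, 167]);
translate([359, 2057, 835]) cube([841, 315, 167]);
translate([359, 2372, 1002]) cube([841, 315, 167]);


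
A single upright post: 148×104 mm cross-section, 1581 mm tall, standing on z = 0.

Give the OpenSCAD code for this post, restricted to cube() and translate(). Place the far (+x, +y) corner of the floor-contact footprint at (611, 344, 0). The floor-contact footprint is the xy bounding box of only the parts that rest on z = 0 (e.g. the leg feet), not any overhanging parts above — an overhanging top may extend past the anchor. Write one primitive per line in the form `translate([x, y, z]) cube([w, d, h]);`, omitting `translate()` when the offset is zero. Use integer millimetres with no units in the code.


translate([463, 240, 0]) cube([148, 104, 1581]);


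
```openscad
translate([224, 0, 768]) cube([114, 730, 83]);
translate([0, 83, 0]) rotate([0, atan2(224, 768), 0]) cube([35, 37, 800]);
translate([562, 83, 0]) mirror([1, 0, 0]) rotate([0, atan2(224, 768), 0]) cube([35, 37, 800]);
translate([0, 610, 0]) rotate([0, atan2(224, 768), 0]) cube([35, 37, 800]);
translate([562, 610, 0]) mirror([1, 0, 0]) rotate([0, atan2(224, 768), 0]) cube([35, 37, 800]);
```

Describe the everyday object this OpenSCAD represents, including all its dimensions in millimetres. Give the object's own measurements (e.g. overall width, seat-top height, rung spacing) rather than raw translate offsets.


A sawhorse. A 114×730×83 mm beam (x, y, z) sits on two A-frame leg pairs. Each pair is two raked legs of 35×37 mm section (37 mm along y) splaying symmetrically in x. Each leg rises 768 mm vertically over 224 mm of horizontal reach and is 800 mm long along its own axis. Every leg's outer bottom edge rests on the floor and its outer top edge meets a bottom edge of the beam — the left legs (tilting toward +x) meet the beam's −x bottom edge, the right legs (their mirror images, tilting toward −x) meet its +x bottom edge — so the leg tops tuck under the beam, the beam's underside is 768 mm above the floor, and the feet are 562 mm apart outside-to-outside with the beam centred between them. The two leg pairs are set in 83 mm from either end of the beam.


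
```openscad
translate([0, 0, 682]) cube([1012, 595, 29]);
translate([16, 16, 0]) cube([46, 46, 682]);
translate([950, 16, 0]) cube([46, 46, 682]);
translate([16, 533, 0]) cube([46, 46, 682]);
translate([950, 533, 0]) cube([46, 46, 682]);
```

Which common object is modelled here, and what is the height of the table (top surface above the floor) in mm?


A table. The table height is 711 mm.

A 1012×595×29 slab sits at z = 682 on four 46 mm square posts — a table. The top surface is at 682 + 29 = 711 mm.


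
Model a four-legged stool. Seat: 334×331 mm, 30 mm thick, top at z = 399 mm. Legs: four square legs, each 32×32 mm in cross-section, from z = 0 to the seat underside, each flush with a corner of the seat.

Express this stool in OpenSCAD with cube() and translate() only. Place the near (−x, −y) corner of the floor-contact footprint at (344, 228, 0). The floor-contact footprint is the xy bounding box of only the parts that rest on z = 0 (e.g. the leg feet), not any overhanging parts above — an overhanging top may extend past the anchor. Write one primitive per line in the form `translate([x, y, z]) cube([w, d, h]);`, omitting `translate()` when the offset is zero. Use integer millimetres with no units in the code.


// leg_h = 399 - 30 = 369
translate([344, 228, 369]) cube([334, 331, 30]);
translate([344, 228, 0]) cube([32, 32, 369]);
translate([646, 228, 0]) cube([32, 32, 369]);
translate([344, 527, 0]) cube([32, 32, 369]);
translate([646, 527, 0]) cube([32, 32, 369]);


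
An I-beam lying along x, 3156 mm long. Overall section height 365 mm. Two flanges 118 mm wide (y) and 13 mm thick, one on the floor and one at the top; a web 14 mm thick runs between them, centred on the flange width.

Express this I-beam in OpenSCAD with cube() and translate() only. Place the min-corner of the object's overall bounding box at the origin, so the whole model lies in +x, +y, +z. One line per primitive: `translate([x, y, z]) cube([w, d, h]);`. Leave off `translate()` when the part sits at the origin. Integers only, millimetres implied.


cube([3156, 118, 13]);
translate([0, 52, 13]) cube([3156, 14, 339]);
translate([0, 0, 352]) cube([3156, 118, 13]);


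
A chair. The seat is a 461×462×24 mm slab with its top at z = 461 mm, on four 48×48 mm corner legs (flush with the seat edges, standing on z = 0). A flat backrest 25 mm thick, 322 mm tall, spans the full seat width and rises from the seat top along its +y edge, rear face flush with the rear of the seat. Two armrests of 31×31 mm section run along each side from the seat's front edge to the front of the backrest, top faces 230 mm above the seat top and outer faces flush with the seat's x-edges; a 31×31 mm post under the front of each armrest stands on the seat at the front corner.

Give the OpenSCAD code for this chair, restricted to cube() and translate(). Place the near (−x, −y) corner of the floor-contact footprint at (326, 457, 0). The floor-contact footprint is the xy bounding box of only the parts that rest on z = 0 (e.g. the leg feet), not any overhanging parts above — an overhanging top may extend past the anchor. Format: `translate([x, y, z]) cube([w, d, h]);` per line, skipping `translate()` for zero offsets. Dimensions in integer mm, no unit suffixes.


translate([326, 457, 437]) cube([461, 462, 24]);
translate([326, 457, 0]) cube([48, 48, 437]);
translate([739, 457, 0]) cube([48, 48, 437]);
translate([326, 871, 0]) cube([48, 48, 437]);
translate([739, 871, 0]) cube([48, 48, 437]);
translate([326, 894, 461]) cube([461, 25, 322]);
translate([326, 457, 660]) cube([31, 437, 31]);
translate([756, 457, 660]) cube([31, 437, 31]);
translate([326, 457, 461]) cube([31, 31, 199]);
translate([756, 457, 461]) cube([31, 31, 199]);


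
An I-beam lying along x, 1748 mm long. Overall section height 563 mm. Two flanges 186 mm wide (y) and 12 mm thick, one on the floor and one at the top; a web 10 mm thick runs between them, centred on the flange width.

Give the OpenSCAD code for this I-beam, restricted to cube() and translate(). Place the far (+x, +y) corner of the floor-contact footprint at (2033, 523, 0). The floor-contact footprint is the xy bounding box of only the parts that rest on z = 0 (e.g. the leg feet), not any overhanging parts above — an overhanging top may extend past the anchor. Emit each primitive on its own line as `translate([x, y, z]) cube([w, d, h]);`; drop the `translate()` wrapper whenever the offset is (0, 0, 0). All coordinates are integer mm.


translate([285, 337, 0]) cube([1748, 186, 12]);
translate([285, 425, 12]) cube([1748, 10, 539]);
translate([285, 337, 551]) cube([1748, 186, 12]);


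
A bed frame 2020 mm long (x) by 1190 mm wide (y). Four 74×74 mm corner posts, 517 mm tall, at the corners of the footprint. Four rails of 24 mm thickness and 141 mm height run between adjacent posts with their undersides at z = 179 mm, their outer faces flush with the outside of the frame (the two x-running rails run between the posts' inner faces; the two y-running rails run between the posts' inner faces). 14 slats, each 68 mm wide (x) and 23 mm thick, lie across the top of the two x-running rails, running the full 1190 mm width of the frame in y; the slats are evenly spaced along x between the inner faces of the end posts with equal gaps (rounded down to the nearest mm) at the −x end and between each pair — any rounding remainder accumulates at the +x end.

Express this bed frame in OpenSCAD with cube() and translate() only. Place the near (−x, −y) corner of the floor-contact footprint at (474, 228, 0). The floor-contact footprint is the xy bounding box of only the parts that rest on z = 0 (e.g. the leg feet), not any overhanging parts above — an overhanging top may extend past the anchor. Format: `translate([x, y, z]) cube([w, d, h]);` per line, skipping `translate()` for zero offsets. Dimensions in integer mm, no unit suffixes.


// slat z = rail_z + rail_h = 179 + 141 = 320
// slat gap = ⌊(1872 − 14·68) / 15⌋ = 61
translate([474, 228, 0]) cube([74, 74, 517]);
translate([474, 1344, 0]) cube([74, 74, 517]);
translate([2420, 228, 0]) cube([74, 74, 517]);
translate([2420, 1344, 0]) cube([74, 74, 517]);
translate([548, 228, 179]) cube([1872, 24, 141]);
translate([548, 1394, 179]) cube([1872, 24, 141]);
translate([474, 302, 179]) cube([24, 1042, 141]);
translate([2470, 302, 179]) cube([24, 1042, 141]);
translate([609, 228, 320]) cube([68, 1190, 23]);
translate([738, 228, 320]) cube([68, 1190, 23]);
translate([867, 228, 320]) cube([68, 1190, 23]);
translate([996, 228, 320]) cube([68, 1190, 23]);
translate([1125, 228, 320]) cube([68, 1190, 23]);
translate([1254, 228, 320]) cube([68, 1190, 23]);
translate([1383, 228, 320]) cube([68, 1190, 23]);
translate([1512, 228, 320]) cube([68, 1190, 23]);
translate([1641, 228, 320]) cube([68, 1190, 23]);
translate([1770, 228, 320]) cube([68, 1190, 23]);
translate([1899, 228, 320]) cube([68, 1190, 23]);
translate([2028, 228, 320]) cube([68, 1190, 23]);
translate([2157, 228, 320]) cube([68, 1190, 23]);
translate([2286, 228, 320]) cube([68, 1190, 23]);


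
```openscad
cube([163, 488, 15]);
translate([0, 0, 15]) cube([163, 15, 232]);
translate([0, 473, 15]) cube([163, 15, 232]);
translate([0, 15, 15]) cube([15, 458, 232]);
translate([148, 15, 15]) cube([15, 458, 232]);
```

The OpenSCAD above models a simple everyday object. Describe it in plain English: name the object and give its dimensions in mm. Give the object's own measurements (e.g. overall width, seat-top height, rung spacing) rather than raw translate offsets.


An open-topped rectangular box: outside dimensions 163×488×247 mm, with a uniform wall and base thickness of 15 mm. The base is a full 163×488 slab on the floor; four walls sit on top of the base. The front and back walls (the −y and +y sides) span the full width; the two side walls fit between them.


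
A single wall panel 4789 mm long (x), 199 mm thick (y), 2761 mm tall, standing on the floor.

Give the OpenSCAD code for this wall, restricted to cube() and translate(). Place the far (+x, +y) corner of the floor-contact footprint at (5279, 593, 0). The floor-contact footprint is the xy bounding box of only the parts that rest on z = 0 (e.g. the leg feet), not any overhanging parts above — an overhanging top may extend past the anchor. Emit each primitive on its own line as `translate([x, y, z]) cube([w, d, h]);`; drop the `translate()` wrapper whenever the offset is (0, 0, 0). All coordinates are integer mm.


translate([490, 394, 0]) cube([4789, 199, 2761]);


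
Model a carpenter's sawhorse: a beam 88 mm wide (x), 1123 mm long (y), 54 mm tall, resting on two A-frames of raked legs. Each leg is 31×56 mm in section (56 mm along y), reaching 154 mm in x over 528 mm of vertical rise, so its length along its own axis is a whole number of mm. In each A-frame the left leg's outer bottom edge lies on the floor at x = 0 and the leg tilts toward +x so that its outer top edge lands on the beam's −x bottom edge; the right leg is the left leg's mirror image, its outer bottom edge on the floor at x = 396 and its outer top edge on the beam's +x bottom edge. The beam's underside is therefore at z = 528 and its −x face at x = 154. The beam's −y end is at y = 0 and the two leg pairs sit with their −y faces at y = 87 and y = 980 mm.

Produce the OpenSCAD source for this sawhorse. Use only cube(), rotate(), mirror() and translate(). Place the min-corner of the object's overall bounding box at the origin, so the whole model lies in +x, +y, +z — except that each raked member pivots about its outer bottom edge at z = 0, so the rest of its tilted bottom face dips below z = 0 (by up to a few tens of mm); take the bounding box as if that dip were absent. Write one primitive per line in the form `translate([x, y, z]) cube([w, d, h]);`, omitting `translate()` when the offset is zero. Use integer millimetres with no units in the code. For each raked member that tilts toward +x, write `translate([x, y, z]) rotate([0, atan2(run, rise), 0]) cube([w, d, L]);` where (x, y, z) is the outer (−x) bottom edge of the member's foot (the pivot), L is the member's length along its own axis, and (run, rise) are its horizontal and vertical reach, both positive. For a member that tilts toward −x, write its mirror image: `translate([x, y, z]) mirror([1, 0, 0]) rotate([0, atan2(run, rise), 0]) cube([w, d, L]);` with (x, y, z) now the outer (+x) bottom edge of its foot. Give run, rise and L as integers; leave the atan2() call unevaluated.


translate([154, 0, 528]) cube([88, 1123, 54]);
translate([0, 87, 0]) rotate([0, atan2(154, 528), 0]) cube([31, 56, 550]);
translate([396, 87, 0]) mirror([1, 0, 0]) rotate([0, atan2(154, 528), 0]) cube([31, 56, 550]);
translate([0, 980, 0]) rotate([0, atan2(154, 528), 0]) cube([31, 56, 550]);
translate([396, 980, 0]) mirror([1, 0, 0]) rotate([0, atan2(154, 528), 0]) cube([31, 56, 550]);


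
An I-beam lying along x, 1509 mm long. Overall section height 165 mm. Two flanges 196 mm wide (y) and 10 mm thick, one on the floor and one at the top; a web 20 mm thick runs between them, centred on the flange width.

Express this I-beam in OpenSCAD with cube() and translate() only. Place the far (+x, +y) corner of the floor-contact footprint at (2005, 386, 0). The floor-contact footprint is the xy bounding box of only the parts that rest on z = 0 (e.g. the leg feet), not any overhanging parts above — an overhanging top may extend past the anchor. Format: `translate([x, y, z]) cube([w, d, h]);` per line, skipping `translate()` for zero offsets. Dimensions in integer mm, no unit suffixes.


translate([496, 190, 0]) cube([1509, 196, 10]);
translate([496, 278, 10]) cube([1509, 20, 145]);
translate([496, 190, 155]) cube([1509, 196, 10]);


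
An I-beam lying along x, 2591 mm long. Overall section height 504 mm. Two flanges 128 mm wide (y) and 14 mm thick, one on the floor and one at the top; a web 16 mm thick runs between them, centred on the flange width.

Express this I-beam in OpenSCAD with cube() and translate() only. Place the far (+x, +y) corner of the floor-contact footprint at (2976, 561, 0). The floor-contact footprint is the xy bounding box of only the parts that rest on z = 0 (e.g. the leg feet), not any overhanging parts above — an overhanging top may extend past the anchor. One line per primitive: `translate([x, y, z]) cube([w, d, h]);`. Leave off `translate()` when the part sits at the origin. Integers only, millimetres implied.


translate([385, 433, 0]) cube([2591, 128, 14]);
translate([385, 489, 14]) cube([2591, 16, 476]);
translate([385, 433, 490]) cube([2591, 128, 14]);
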